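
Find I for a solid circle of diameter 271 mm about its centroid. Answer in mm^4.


r = d / 2 = 271 / 2 = 135.5 mm
I = pi * r^4 / 4 = pi * 135.5^4 / 4
= 264756762.74 mm^4

264756762.74 mm^4


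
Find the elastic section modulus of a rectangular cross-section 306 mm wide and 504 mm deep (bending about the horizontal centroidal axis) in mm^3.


S = b * h^2 / 6
= 306 * 504^2 / 6
= 306 * 254016 / 6
= 12954816.0 mm^3

12954816.0 mm^3


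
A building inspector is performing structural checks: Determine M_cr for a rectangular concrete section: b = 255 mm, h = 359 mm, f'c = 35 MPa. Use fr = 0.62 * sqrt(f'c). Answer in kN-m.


fr = 0.62 * sqrt(35) = 0.62 * 5.9161 = 3.668 MPa
I = 255 * 359^3 / 12 = 983200928.75 mm^4
y_t = 179.5 mm
M_cr = fr * I / y_t = 3.668 * 983200928.75 / 179.5 N-mm
= 20.0911 kN-m

20.0911 kN-m


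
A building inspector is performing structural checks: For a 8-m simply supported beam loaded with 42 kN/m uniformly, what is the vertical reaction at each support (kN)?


Total load = w * L = 42 * 8 = 336 kN
By symmetry, each reaction R = total / 2 = 336 / 2 = 168.0 kN

168.0 kN


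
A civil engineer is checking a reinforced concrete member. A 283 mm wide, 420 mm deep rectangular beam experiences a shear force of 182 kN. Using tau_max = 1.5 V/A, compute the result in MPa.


A = b * h = 283 * 420 = 118860 mm^2
V = 182 kN = 182000.0 N
tau_max = 1.5 * V / A = 1.5 * 182000.0 / 118860
= 2.2968 MPa

2.2968 MPa


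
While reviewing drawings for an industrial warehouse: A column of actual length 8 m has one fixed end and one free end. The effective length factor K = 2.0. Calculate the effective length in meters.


L_eff = K * L
= 2.0 * 8
= 16.0 m

16.0 m


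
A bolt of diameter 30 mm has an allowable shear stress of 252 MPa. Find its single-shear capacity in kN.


A = pi * d^2 / 4 = pi * 30^2 / 4 = 706.8583 mm^2
V = f_v * A / 1000 = 252 * 706.8583 / 1000
= 178.1283 kN

178.1283 kN


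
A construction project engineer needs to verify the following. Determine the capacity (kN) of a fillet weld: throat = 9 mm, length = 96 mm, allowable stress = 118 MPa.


Strength = throat * length * allowable stress
= 9 * 96 * 118 N
= 101952 N
= 101.95 kN

101.95 kN


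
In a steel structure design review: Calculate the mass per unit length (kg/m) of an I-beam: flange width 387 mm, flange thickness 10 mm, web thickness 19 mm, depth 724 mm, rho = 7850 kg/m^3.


A_flanges = 2 * 387 * 10 = 7740 mm^2
A_web = (724 - 2 * 10) * 19 = 13376 mm^2
A_total = 7740 + 13376 = 21116 mm^2 = 0.021116 m^2
Weight = rho * A = 7850 * 0.021116 = 165.7606 kg/m

165.7606 kg/m


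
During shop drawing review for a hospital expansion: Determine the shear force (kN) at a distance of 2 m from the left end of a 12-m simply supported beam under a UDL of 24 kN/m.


R_A = w * L / 2 = 24 * 12 / 2 = 144.0 kN
V(x) = R_A - w * x = 144.0 - 24 * 2
= 96.0 kN

96.0 kN


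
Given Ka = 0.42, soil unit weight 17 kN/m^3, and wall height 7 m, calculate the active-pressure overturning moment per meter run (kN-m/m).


Pa = 0.5 * Ka * gamma * H^2
= 0.5 * 0.42 * 17 * 7^2
= 174.93 kN/m
Arm = H / 3 = 7 / 3 = 2.3333 m
Mo = Pa * arm = Pa * H / 3 = 174.93 * 7 / 3 = 408.17 kN-m/m

408.17 kN-m/m


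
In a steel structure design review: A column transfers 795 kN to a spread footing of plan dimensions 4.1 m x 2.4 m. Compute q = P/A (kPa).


A = 4.1 * 2.4 = 9.84 m^2
q = P / A = 795 / 9.84
= 80.7927 kPa

80.7927 kPa


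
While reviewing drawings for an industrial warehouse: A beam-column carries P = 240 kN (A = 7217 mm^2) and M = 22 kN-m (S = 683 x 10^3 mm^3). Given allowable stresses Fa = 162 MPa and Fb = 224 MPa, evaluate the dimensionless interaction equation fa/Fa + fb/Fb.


f_a = P / A = 240000.0 / 7217 = 33.2548 MPa
f_b = M / S = 22000000.0 / 683000.0 = 32.2108 MPa
Ratio = f_a / Fa + f_b / Fb
= 33.2548 / 162 + 32.2108 / 224
= 0.3491 (dimensionless)

0.3491 (dimensionless)


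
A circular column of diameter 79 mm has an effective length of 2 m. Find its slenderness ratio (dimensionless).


Radius of gyration r = d / 4 = 79 / 4 = 19.75 mm
L_eff = 2000.0 mm
Slenderness ratio = L / r = 2000.0 / 19.75 = 101.27 (dimensionless)

101.27 (dimensionless)


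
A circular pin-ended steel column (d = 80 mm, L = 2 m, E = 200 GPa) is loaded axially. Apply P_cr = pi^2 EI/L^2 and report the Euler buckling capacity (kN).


I = pi * d^4 / 64 = 2010619.3 mm^4
L = 2000.0 mm
P_cr = pi^2 * E * I / L^2
= 9.8696 * 200000.0 * 2010619.3 / 2000.0^2
= 992200.85 N = 992.2009 kN

992.2009 kN


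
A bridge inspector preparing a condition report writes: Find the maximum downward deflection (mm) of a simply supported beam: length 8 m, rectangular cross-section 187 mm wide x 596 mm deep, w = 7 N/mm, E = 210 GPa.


I = 187 * 596^3 / 12 = 3299127802.67 mm^4
L = 8000.0 mm, w = 7 N/mm, E = 210000.0 MPa
delta = 5 * w * L^4 / (384 * E * I)
= 5 * 7 * 8000.0^4 / (384 * 210000.0 * 3299127802.67)
= 0.5389 mm

0.5389 mm


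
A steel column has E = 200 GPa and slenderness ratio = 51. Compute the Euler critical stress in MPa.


sigma_cr = pi^2 * E / lambda^2
= 9.8696 * 200000.0 / 51^2
= 9.8696 * 200000.0 / 2601
= 758.9085 MPa

758.9085 MPa


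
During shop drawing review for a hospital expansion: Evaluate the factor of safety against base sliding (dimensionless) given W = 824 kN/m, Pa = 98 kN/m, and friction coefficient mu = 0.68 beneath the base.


Resisting force = mu * W = 0.68 * 824 = 560.32 kN/m
FOS = Resisting / Driving = 560.32 / 98
= 5.7176 (dimensionless)

5.7176 (dimensionless)


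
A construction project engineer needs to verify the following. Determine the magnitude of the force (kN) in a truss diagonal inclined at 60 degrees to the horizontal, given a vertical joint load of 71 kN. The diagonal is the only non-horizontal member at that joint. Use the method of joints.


At the joint, only the diagonal has a vertical component, so vertical equilibrium gives:
F * sin(60) = 71
F = 71 / sin(60)
= 71 / 0.866025
= 81.98 kN

81.98 kN


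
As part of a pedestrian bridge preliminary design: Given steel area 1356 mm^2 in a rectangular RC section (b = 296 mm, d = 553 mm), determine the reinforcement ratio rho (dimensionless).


rho = As / (b * d)
= 1356 / (296 * 553)
= 1356 / 163688
= 0.008284 (dimensionless)

0.008284 (dimensionless)


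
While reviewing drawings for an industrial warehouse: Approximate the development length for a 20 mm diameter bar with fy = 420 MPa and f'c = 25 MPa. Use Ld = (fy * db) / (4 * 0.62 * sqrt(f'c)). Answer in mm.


Ld = (fy * db) / (4 * 0.62 * sqrt(f'c))
= (420 * 20) / (4 * 0.62 * sqrt(25))
= 8400 / 12.4
= 677.42 mm

677.42 mm


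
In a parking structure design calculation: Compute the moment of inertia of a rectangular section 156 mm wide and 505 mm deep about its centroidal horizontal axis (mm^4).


I = b * h^3 / 12
= 156 * 505^3 / 12
= 156 * 128787625 / 12
= 1674239125.0 mm^4

1674239125.0 mm^4


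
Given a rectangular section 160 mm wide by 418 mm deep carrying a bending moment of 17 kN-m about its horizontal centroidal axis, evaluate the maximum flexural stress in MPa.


I = b * h^3 / 12 = 160 * 418^3 / 12 = 973795093.33 mm^4
y = h / 2 = 418 / 2 = 209.0 mm
M = 17 kN-m = 17000000.0 N-mm
sigma = M * y / I = 17000000.0 * 209.0 / 973795093.33
= 3.65 MPa

3.65 MPa


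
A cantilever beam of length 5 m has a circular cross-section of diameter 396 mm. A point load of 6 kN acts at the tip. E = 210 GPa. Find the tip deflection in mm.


I = pi * d^4 / 64 = pi * 396^4 / 64 = 1207120547.23 mm^4
L = 5000.0 mm, P = 6000.0 N, E = 210000.0 MPa
delta = P * L^3 / (3 * E * I)
= 6000.0 * 5000.0^3 / (3 * 210000.0 * 1207120547.23)
= 0.9862 mm

0.9862 mm


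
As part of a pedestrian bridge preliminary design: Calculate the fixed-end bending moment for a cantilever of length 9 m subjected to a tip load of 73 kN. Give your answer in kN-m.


For a cantilever with a point load at the free end:
M_max = P * L = 73 * 9 = 657 kN-m

657 kN-m


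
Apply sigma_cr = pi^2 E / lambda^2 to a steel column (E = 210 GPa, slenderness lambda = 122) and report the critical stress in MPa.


sigma_cr = pi^2 * E / lambda^2
= 9.8696 * 210000.0 / 122^2
= 9.8696 * 210000.0 / 14884
= 139.2513 MPa

139.2513 MPa


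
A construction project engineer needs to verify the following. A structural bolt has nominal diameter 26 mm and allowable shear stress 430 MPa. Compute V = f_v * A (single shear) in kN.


A = pi * d^2 / 4 = pi * 26^2 / 4 = 530.9292 mm^2
V = f_v * A / 1000 = 430 * 530.9292 / 1000
= 228.2995 kN

228.2995 kN


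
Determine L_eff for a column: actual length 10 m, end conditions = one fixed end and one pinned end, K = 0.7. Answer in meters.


L_eff = K * L
= 0.7 * 10
= 7.0 m

7.0 m


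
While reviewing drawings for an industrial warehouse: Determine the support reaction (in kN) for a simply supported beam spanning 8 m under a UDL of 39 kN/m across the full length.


Total load = w * L = 39 * 8 = 312 kN
By symmetry, each reaction R = total / 2 = 312 / 2 = 156.0 kN

156.0 kN


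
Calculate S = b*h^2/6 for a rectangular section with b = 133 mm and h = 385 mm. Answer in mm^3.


S = b * h^2 / 6
= 133 * 385^2 / 6
= 133 * 148225 / 6
= 3285654.17 mm^3

3285654.17 mm^3


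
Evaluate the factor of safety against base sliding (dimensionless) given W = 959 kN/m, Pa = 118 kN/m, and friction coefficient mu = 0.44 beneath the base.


Resisting force = mu * W = 0.44 * 959 = 421.96 kN/m
FOS = Resisting / Driving = 421.96 / 118
= 3.5759 (dimensionless)

3.5759 (dimensionless)


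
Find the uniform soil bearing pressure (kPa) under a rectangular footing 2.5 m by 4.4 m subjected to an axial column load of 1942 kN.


A = 2.5 * 4.4 = 11.0 m^2
q = P / A = 1942 / 11.0
= 176.5455 kPa

176.5455 kPa


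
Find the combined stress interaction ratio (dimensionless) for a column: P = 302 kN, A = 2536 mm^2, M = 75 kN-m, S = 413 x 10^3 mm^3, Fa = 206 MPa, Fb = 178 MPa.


f_a = P / A = 302000.0 / 2536 = 119.0852 MPa
f_b = M / S = 75000000.0 / 413000.0 = 181.5981 MPa
Ratio = f_a / Fa + f_b / Fb
= 119.0852 / 206 + 181.5981 / 178
= 1.5983 (dimensionless)

1.5983 (dimensionless)


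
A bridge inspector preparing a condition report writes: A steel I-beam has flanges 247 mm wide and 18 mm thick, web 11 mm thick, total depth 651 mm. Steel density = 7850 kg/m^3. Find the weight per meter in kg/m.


A_flanges = 2 * 247 * 18 = 8892 mm^2
A_web = (651 - 2 * 18) * 11 = 6765 mm^2
A_total = 8892 + 6765 = 15657 mm^2 = 0.015657 m^2
Weight = rho * A = 7850 * 0.015657 = 122.9074 kg/m

122.9074 kg/m


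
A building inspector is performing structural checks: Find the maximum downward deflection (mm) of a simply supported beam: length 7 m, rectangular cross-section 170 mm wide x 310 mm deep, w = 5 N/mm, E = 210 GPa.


I = 170 * 310^3 / 12 = 422039166.67 mm^4
L = 7000.0 mm, w = 5 N/mm, E = 210000.0 MPa
delta = 5 * w * L^4 / (384 * E * I)
= 5 * 5 * 7000.0^4 / (384 * 210000.0 * 422039166.67)
= 1.7637 mm

1.7637 mm


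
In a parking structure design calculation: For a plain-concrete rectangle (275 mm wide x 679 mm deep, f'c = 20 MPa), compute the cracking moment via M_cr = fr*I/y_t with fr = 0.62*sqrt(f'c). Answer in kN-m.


fr = 0.62 * sqrt(20) = 0.62 * 4.4721 = 2.7727 MPa
I = 275 * 679^3 / 12 = 7173990060.42 mm^4
y_t = 339.5 mm
M_cr = fr * I / y_t = 2.7727 * 7173990060.42 / 339.5 N-mm
= 58.5906 kN-m

58.5906 kN-m


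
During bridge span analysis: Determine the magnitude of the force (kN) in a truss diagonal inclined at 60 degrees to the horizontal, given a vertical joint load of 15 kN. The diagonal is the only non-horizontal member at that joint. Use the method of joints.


At the joint, only the diagonal has a vertical component, so vertical equilibrium gives:
F * sin(60) = 15
F = 15 / sin(60)
= 15 / 0.866025
= 17.32 kN

17.32 kN


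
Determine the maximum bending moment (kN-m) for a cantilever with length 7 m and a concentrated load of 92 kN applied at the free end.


For a cantilever with a point load at the free end:
M_max = P * L = 92 * 7 = 644 kN-m

644 kN-m


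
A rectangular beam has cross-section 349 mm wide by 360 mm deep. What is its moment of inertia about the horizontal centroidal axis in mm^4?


I = b * h^3 / 12
= 349 * 360^3 / 12
= 349 * 46656000 / 12
= 1356912000.0 mm^4

1356912000.0 mm^4


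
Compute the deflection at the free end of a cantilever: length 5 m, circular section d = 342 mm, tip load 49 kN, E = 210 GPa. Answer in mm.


I = pi * d^4 / 64 = pi * 342^4 / 64 = 671543767.66 mm^4
L = 5000.0 mm, P = 49000.0 N, E = 210000.0 MPa
delta = P * L^3 / (3 * E * I)
= 49000.0 * 5000.0^3 / (3 * 210000.0 * 671543767.66)
= 14.4774 mm

14.4774 mm


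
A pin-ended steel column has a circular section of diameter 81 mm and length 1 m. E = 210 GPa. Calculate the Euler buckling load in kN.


I = pi * d^4 / 64 = 2113050.98 mm^4
L = 1000.0 mm
P_cr = pi^2 * E * I / L^2
= 9.8696 * 210000.0 * 2113050.98 / 1000.0^2
= 4379545.21 N = 4379.5452 kN

4379.5452 kN


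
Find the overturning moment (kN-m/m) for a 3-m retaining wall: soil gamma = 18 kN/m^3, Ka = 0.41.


Pa = 0.5 * Ka * gamma * H^2
= 0.5 * 0.41 * 18 * 3^2
= 33.21 kN/m
Arm = H / 3 = 3 / 3 = 1.0 m
Mo = Pa * arm = Pa * H / 3 = 33.21 * 3 / 3 = 33.21 kN-m/m

33.21 kN-m/m


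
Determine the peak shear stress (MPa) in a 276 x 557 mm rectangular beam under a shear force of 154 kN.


A = b * h = 276 * 557 = 153732 mm^2
V = 154 kN = 154000.0 N
tau_max = 1.5 * V / A = 1.5 * 154000.0 / 153732
= 1.5026 MPa

1.5026 MPa


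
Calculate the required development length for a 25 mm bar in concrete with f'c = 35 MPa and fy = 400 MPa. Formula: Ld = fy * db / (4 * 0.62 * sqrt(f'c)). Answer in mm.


Ld = (fy * db) / (4 * 0.62 * sqrt(f'c))
= (400 * 25) / (4 * 0.62 * sqrt(35))
= 10000 / 14.6719
= 681.58 mm

681.58 mm


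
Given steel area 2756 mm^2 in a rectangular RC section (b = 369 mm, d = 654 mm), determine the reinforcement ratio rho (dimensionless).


rho = As / (b * d)
= 2756 / (369 * 654)
= 2756 / 241326
= 0.01142 (dimensionless)

0.01142 (dimensionless)


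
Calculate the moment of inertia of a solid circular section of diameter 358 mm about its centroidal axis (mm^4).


r = d / 2 = 358 / 2 = 179.0 mm
I = pi * r^4 / 4 = pi * 179.0^4 / 4
= 806309924.35 mm^4

806309924.35 mm^4


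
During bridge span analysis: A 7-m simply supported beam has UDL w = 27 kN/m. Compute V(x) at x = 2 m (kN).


R_A = w * L / 2 = 27 * 7 / 2 = 94.5 kN
V(x) = R_A - w * x = 94.5 - 27 * 2
= 40.5 kN

40.5 kN


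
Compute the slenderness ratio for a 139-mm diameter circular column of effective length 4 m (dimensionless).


Radius of gyration r = d / 4 = 139 / 4 = 34.75 mm
L_eff = 4000.0 mm
Slenderness ratio = L / r = 4000.0 / 34.75 = 115.11 (dimensionless)

115.11 (dimensionless)


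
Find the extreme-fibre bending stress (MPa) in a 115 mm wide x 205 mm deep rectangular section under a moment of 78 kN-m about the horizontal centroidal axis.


I = b * h^3 / 12 = 115 * 205^3 / 12 = 82561614.58 mm^4
y = h / 2 = 205 / 2 = 102.5 mm
M = 78 kN-m = 78000000.0 N-mm
sigma = M * y / I = 78000000.0 * 102.5 / 82561614.58
= 96.84 MPa

96.84 MPa


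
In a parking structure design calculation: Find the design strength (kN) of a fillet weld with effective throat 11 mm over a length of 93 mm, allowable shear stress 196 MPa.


Strength = throat * length * allowable stress
= 11 * 93 * 196 N
= 200508 N
= 200.51 kN

200.51 kN


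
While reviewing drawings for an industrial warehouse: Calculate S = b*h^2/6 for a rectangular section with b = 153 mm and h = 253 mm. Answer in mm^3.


S = b * h^2 / 6
= 153 * 253^2 / 6
= 153 * 64009 / 6
= 1632229.5 mm^3

1632229.5 mm^3


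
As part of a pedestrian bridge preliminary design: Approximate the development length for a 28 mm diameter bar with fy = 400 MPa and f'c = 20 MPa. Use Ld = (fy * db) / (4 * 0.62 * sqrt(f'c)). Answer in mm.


Ld = (fy * db) / (4 * 0.62 * sqrt(f'c))
= (400 * 28) / (4 * 0.62 * sqrt(20))
= 11200 / 11.0909
= 1009.84 mm

1009.84 mm


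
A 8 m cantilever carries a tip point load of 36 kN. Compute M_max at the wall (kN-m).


For a cantilever with a point load at the free end:
M_max = P * L = 36 * 8 = 288 kN-m

288 kN-m


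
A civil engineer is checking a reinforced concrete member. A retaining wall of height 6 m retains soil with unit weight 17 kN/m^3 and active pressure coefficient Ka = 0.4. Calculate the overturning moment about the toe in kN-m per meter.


Pa = 0.5 * Ka * gamma * H^2
= 0.5 * 0.4 * 17 * 6^2
= 122.4 kN/m
Arm = H / 3 = 6 / 3 = 2.0 m
Mo = Pa * arm = Pa * H / 3 = 122.4 * 6 / 3 = 244.8 kN-m/m

244.8 kN-m/m


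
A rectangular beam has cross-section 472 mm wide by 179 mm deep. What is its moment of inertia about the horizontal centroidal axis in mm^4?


I = b * h^3 / 12
= 472 * 179^3 / 12
= 472 * 5735339 / 12
= 225590000.67 mm^4

225590000.67 mm^4


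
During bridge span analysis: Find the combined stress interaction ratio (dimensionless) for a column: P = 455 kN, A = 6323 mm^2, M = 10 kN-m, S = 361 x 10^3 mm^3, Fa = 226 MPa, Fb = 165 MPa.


f_a = P / A = 455000.0 / 6323 = 71.9595 MPa
f_b = M / S = 10000000.0 / 361000.0 = 27.7008 MPa
Ratio = f_a / Fa + f_b / Fb
= 71.9595 / 226 + 27.7008 / 165
= 0.4863 (dimensionless)

0.4863 (dimensionless)


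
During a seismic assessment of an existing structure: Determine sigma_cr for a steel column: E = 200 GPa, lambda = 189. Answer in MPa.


sigma_cr = pi^2 * E / lambda^2
= 9.8696 * 200000.0 / 189^2
= 9.8696 * 200000.0 / 35721
= 55.2594 MPa

55.2594 MPa


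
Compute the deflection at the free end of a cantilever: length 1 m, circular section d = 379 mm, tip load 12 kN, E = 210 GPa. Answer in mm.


I = pi * d^4 / 64 = pi * 379^4 / 64 = 1012807103.26 mm^4
L = 1000.0 mm, P = 12000.0 N, E = 210000.0 MPa
delta = P * L^3 / (3 * E * I)
= 12000.0 * 1000.0^3 / (3 * 210000.0 * 1012807103.26)
= 0.0188 mm

0.0188 mm


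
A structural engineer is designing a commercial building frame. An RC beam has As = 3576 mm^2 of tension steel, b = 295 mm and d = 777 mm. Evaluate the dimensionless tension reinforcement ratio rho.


rho = As / (b * d)
= 3576 / (295 * 777)
= 3576 / 229215
= 0.015601 (dimensionless)

0.015601 (dimensionless)


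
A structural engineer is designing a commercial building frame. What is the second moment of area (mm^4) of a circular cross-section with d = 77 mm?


r = d / 2 = 77 / 2 = 38.5 mm
I = pi * r^4 / 4 = pi * 38.5^4 / 4
= 1725570.86 mm^4

1725570.86 mm^4


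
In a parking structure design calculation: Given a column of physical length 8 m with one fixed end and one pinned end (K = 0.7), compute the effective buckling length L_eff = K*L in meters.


L_eff = K * L
= 0.7 * 8
= 5.6 m

5.6 m


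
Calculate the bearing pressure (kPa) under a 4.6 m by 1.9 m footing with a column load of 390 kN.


A = 4.6 * 1.9 = 8.74 m^2
q = P / A = 390 / 8.74
= 44.6224 kPa

44.6224 kPa


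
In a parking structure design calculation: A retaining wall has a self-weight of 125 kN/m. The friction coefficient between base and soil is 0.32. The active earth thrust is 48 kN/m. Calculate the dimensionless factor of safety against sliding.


Resisting force = mu * W = 0.32 * 125 = 40.0 kN/m
FOS = Resisting / Driving = 40.0 / 48
= 0.8333 (dimensionless)

0.8333 (dimensionless)


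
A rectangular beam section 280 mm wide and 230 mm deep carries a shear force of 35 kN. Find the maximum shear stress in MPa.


A = b * h = 280 * 230 = 64400 mm^2
V = 35 kN = 35000.0 N
tau_max = 1.5 * V / A = 1.5 * 35000.0 / 64400
= 0.8152 MPa

0.8152 MPa


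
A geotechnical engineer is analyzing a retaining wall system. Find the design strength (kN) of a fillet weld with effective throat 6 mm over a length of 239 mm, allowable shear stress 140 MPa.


Strength = throat * length * allowable stress
= 6 * 239 * 140 N
= 200760 N
= 200.76 kN

200.76 kN


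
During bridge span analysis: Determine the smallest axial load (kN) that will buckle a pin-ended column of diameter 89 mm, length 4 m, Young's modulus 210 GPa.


I = pi * d^4 / 64 = 3079852.55 mm^4
L = 4000.0 mm
P_cr = pi^2 * E * I / L^2
= 9.8696 * 210000.0 * 3079852.55 / 4000.0^2
= 398959.66 N = 398.9597 kN

398.9597 kN


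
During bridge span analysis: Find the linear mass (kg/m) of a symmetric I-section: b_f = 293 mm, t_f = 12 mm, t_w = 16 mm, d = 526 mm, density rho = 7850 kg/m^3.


A_flanges = 2 * 293 * 12 = 7032 mm^2
A_web = (526 - 2 * 12) * 16 = 8032 mm^2
A_total = 7032 + 8032 = 15064 mm^2 = 0.015064 m^2
Weight = rho * A = 7850 * 0.015064 = 118.2524 kg/m

118.2524 kg/m


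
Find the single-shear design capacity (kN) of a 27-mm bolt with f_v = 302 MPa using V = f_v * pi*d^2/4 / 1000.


A = pi * d^2 / 4 = pi * 27^2 / 4 = 572.5553 mm^2
V = f_v * A / 1000 = 302 * 572.5553 / 1000
= 172.9117 kN

172.9117 kN


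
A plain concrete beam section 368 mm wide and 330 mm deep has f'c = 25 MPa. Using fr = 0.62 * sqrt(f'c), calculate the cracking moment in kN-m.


fr = 0.62 * sqrt(25) = 0.62 * 5.0 = 3.1 MPa
I = 368 * 330^3 / 12 = 1102068000.0 mm^4
y_t = 165.0 mm
M_cr = fr * I / y_t = 3.1 * 1102068000.0 / 165.0 N-mm
= 20.7055 kN-m

20.7055 kN-m


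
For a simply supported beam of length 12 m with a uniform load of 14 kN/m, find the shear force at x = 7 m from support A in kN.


R_A = w * L / 2 = 14 * 12 / 2 = 84.0 kN
V(x) = R_A - w * x = 84.0 - 14 * 7
= -14.0 kN

-14.0 kN


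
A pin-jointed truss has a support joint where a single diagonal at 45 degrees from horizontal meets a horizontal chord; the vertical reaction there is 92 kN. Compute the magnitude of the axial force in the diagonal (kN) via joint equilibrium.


At the joint, only the diagonal has a vertical component, so vertical equilibrium gives:
F * sin(45) = 92
F = 92 / sin(45)
= 92 / 0.707107
= 130.11 kN

130.11 kN


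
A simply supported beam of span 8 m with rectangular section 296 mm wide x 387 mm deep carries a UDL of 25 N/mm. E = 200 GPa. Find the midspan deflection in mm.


I = 296 * 387^3 / 12 = 1429694874.0 mm^4
L = 8000.0 mm, w = 25 N/mm, E = 200000.0 MPa
delta = 5 * w * L^4 / (384 * E * I)
= 5 * 25 * 8000.0^4 / (384 * 200000.0 * 1429694874.0)
= 4.663 mm

4.663 mm


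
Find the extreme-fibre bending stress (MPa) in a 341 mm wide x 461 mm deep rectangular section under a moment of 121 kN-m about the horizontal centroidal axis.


I = b * h^3 / 12 = 341 * 461^3 / 12 = 2784042810.08 mm^4
y = h / 2 = 461 / 2 = 230.5 mm
M = 121 kN-m = 121000000.0 N-mm
sigma = M * y / I = 121000000.0 * 230.5 / 2784042810.08
= 10.02 MPa

10.02 MPa


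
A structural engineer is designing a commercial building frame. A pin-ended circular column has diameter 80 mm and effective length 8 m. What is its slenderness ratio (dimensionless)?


Radius of gyration r = d / 4 = 80 / 4 = 20.0 mm
L_eff = 8000.0 mm
Slenderness ratio = L / r = 8000.0 / 20.0 = 400.0 (dimensionless)

400.0 (dimensionless)


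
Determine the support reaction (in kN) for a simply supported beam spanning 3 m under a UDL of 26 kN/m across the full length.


Total load = w * L = 26 * 3 = 78 kN
By symmetry, each reaction R = total / 2 = 78 / 2 = 39.0 kN

39.0 kN


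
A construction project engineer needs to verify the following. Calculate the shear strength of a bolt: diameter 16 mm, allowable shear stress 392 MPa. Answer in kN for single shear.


A = pi * d^2 / 4 = pi * 16^2 / 4 = 201.0619 mm^2
V = f_v * A / 1000 = 392 * 201.0619 / 1000
= 78.8163 kN

78.8163 kN


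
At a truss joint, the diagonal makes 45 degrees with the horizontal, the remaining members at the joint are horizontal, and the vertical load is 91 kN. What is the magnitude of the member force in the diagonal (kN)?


At the joint, only the diagonal has a vertical component, so vertical equilibrium gives:
F * sin(45) = 91
F = 91 / sin(45)
= 91 / 0.707107
= 128.69 kN

128.69 kN


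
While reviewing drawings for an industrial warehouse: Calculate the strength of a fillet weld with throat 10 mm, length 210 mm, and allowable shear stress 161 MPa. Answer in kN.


Strength = throat * length * allowable stress
= 10 * 210 * 161 N
= 338100 N
= 338.1 kN

338.1 kN


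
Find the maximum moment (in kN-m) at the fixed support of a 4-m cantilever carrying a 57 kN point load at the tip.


For a cantilever with a point load at the free end:
M_max = P * L = 57 * 4 = 228 kN-m

228 kN-m


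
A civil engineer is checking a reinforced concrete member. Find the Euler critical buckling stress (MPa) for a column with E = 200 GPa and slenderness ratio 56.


sigma_cr = pi^2 * E / lambda^2
= 9.8696 * 200000.0 / 56^2
= 9.8696 * 200000.0 / 3136
= 629.4391 MPa

629.4391 MPa


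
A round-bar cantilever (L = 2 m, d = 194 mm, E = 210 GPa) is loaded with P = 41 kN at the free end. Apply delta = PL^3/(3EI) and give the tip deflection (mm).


I = pi * d^4 / 64 = pi * 194^4 / 64 = 69530734.7 mm^4
L = 2000.0 mm, P = 41000.0 N, E = 210000.0 MPa
delta = P * L^3 / (3 * E * I)
= 41000.0 * 2000.0^3 / (3 * 210000.0 * 69530734.7)
= 7.4878 mm

7.4878 mm


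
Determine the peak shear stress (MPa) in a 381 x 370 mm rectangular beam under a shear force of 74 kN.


A = b * h = 381 * 370 = 140970 mm^2
V = 74 kN = 74000.0 N
tau_max = 1.5 * V / A = 1.5 * 74000.0 / 140970
= 0.7874 MPa

0.7874 MPa


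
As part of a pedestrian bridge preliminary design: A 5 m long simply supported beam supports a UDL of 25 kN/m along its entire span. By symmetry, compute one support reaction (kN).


Total load = w * L = 25 * 5 = 125 kN
By symmetry, each reaction R = total / 2 = 125 / 2 = 62.5 kN

62.5 kN


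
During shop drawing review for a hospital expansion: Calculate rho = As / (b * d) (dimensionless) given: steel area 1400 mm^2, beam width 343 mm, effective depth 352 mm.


rho = As / (b * d)
= 1400 / (343 * 352)
= 1400 / 120736
= 0.011596 (dimensionless)

0.011596 (dimensionless)


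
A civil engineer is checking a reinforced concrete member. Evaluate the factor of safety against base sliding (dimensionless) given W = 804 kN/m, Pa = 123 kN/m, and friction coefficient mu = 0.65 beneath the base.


Resisting force = mu * W = 0.65 * 804 = 522.6 kN/m
FOS = Resisting / Driving = 522.6 / 123
= 4.2488 (dimensionless)

4.2488 (dimensionless)


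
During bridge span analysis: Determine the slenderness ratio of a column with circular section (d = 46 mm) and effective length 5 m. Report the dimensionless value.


Radius of gyration r = d / 4 = 46 / 4 = 11.5 mm
L_eff = 5000.0 mm
Slenderness ratio = L / r = 5000.0 / 11.5 = 434.78 (dimensionless)

434.78 (dimensionless)


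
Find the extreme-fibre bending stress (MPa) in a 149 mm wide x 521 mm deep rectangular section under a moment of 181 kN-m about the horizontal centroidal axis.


I = b * h^3 / 12 = 149 * 521^3 / 12 = 1755974449.08 mm^4
y = h / 2 = 521 / 2 = 260.5 mm
M = 181 kN-m = 181000000.0 N-mm
sigma = M * y / I = 181000000.0 * 260.5 / 1755974449.08
= 26.85 MPa

26.85 MPa


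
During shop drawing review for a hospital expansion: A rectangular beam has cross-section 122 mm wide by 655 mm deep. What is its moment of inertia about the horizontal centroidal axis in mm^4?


I = b * h^3 / 12
= 122 * 655^3 / 12
= 122 * 281011375 / 12
= 2856948979.17 mm^4

2856948979.17 mm^4


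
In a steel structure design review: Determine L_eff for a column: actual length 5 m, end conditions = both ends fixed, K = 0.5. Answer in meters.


L_eff = K * L
= 0.5 * 5
= 2.5 m

2.5 m


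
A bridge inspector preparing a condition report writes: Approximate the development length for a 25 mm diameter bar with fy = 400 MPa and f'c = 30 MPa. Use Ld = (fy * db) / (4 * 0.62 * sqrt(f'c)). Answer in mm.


Ld = (fy * db) / (4 * 0.62 * sqrt(f'c))
= (400 * 25) / (4 * 0.62 * sqrt(30))
= 10000 / 13.5835
= 736.19 mm

736.19 mm


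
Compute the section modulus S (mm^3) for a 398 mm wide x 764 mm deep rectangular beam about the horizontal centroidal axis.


S = b * h^2 / 6
= 398 * 764^2 / 6
= 398 * 583696 / 6
= 38718501.33 mm^3

38718501.33 mm^3


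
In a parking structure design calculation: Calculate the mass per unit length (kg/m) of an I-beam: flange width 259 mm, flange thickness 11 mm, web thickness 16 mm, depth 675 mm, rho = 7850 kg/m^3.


A_flanges = 2 * 259 * 11 = 5698 mm^2
A_web = (675 - 2 * 11) * 16 = 10448 mm^2
A_total = 5698 + 10448 = 16146 mm^2 = 0.016146 m^2
Weight = rho * A = 7850 * 0.016146 = 126.7461 kg/m

126.7461 kg/m


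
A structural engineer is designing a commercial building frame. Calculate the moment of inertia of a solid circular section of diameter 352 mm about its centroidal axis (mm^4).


r = d / 2 = 352 / 2 = 176.0 mm
I = pi * r^4 / 4 = pi * 176.0^4 / 4
= 753599414.95 mm^4

753599414.95 mm^4


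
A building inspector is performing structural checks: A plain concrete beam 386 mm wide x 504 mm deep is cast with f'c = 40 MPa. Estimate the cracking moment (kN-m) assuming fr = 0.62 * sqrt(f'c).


fr = 0.62 * sqrt(40) = 0.62 * 6.3246 = 3.9212 MPa
I = 386 * 504^3 / 12 = 4118107392.0 mm^4
y_t = 252.0 mm
M_cr = fr * I / y_t = 3.9212 * 4118107392.0 / 252.0 N-mm
= 64.0795 kN-m

64.0795 kN-m


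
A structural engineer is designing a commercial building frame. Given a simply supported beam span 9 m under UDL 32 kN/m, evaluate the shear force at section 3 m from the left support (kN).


R_A = w * L / 2 = 32 * 9 / 2 = 144.0 kN
V(x) = R_A - w * x = 144.0 - 32 * 3
= 48.0 kN

48.0 kN


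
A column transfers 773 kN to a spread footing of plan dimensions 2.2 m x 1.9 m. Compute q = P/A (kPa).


A = 2.2 * 1.9 = 4.18 m^2
q = P / A = 773 / 4.18
= 184.9282 kPa

184.9282 kPa


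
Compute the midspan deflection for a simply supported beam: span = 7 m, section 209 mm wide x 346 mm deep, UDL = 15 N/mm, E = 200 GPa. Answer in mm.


I = 209 * 346^3 / 12 = 721428568.67 mm^4
L = 7000.0 mm, w = 15 N/mm, E = 200000.0 MPa
delta = 5 * w * L^4 / (384 * E * I)
= 5 * 15 * 7000.0^4 / (384 * 200000.0 * 721428568.67)
= 3.2501 mm

3.2501 mm


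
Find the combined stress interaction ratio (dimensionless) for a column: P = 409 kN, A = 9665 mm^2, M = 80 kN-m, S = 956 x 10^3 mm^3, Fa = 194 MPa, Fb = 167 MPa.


f_a = P / A = 409000.0 / 9665 = 42.3176 MPa
f_b = M / S = 80000000.0 / 956000.0 = 83.682 MPa
Ratio = f_a / Fa + f_b / Fb
= 42.3176 / 194 + 83.682 / 167
= 0.7192 (dimensionless)

0.7192 (dimensionless)


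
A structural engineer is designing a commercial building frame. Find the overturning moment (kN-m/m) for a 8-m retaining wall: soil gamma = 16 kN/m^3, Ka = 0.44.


Pa = 0.5 * Ka * gamma * H^2
= 0.5 * 0.44 * 16 * 8^2
= 225.28 kN/m
Arm = H / 3 = 8 / 3 = 2.6667 m
Mo = Pa * arm = Pa * H / 3 = 225.28 * 8 / 3 = 600.7467 kN-m/m

600.7467 kN-m/m


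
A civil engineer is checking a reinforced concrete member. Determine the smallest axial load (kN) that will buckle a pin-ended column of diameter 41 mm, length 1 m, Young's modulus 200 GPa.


I = pi * d^4 / 64 = 138709.22 mm^4
L = 1000.0 mm
P_cr = pi^2 * E * I / L^2
= 9.8696 * 200000.0 * 138709.22 / 1000.0^2
= 273801.02 N = 273.801 kN

273.801 kN


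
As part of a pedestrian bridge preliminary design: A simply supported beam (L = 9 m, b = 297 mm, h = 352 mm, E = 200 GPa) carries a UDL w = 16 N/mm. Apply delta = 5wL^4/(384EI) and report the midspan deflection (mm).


I = 297 * 352^3 / 12 = 1079451648.0 mm^4
L = 9000.0 mm, w = 16 N/mm, E = 200000.0 MPa
delta = 5 * w * L^4 / (384 * E * I)
= 5 * 16 * 9000.0^4 / (384 * 200000.0 * 1079451648.0)
= 6.3313 mm

6.3313 mm


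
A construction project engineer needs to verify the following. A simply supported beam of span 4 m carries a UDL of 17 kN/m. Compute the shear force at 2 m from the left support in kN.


R_A = w * L / 2 = 17 * 4 / 2 = 34.0 kN
V(x) = R_A - w * x = 34.0 - 17 * 2
= 0.0 kN

0.0 kN


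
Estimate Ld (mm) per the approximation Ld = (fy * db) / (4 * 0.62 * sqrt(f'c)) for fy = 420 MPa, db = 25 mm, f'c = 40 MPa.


Ld = (fy * db) / (4 * 0.62 * sqrt(f'c))
= (420 * 25) / (4 * 0.62 * sqrt(40))
= 10500 / 15.6849
= 669.43 mm

669.43 mm


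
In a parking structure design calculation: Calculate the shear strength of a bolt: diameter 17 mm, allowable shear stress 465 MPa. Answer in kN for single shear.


A = pi * d^2 / 4 = pi * 17^2 / 4 = 226.9801 mm^2
V = f_v * A / 1000 = 465 * 226.9801 / 1000
= 105.5457 kN

105.5457 kN


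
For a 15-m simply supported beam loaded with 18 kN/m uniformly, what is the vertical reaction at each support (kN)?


Total load = w * L = 18 * 15 = 270 kN
By symmetry, each reaction R = total / 2 = 270 / 2 = 135.0 kN

135.0 kN


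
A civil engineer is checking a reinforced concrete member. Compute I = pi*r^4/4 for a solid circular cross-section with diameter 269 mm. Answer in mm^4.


r = d / 2 = 269 / 2 = 134.5 mm
I = pi * r^4 / 4 = pi * 134.5^4 / 4
= 257027160.69 mm^4

257027160.69 mm^4


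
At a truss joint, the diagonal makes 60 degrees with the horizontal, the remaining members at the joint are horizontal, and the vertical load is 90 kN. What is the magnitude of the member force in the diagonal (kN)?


At the joint, only the diagonal has a vertical component, so vertical equilibrium gives:
F * sin(60) = 90
F = 90 / sin(60)
= 90 / 0.866025
= 103.92 kN

103.92 kN


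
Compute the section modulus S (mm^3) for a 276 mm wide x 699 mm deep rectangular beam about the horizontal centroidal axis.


S = b * h^2 / 6
= 276 * 699^2 / 6
= 276 * 488601 / 6
= 22475646.0 mm^3

22475646.0 mm^3


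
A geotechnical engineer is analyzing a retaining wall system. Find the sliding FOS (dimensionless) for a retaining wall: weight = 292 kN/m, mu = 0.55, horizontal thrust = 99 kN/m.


Resisting force = mu * W = 0.55 * 292 = 160.6 kN/m
FOS = Resisting / Driving = 160.6 / 99
= 1.6222 (dimensionless)

1.6222 (dimensionless)


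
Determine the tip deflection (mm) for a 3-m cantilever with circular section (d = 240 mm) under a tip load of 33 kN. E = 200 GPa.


I = pi * d^4 / 64 = pi * 240^4 / 64 = 162860163.16 mm^4
L = 3000.0 mm, P = 33000.0 N, E = 200000.0 MPa
delta = P * L^3 / (3 * E * I)
= 33000.0 * 3000.0^3 / (3 * 200000.0 * 162860163.16)
= 9.1183 mm

9.1183 mm


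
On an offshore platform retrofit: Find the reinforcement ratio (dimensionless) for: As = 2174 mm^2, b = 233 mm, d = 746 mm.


rho = As / (b * d)
= 2174 / (233 * 746)
= 2174 / 173818
= 0.012507 (dimensionless)

0.012507 (dimensionless)


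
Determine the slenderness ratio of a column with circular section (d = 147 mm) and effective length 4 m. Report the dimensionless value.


Radius of gyration r = d / 4 = 147 / 4 = 36.75 mm
L_eff = 4000.0 mm
Slenderness ratio = L / r = 4000.0 / 36.75 = 108.84 (dimensionless)

108.84 (dimensionless)


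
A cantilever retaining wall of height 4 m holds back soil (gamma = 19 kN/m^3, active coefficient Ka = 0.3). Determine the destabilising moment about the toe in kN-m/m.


Pa = 0.5 * Ka * gamma * H^2
= 0.5 * 0.3 * 19 * 4^2
= 45.6 kN/m
Arm = H / 3 = 4 / 3 = 1.3333 m
Mo = Pa * arm = Pa * H / 3 = 45.6 * 4 / 3 = 60.8 kN-m/m

60.8 kN-m/m


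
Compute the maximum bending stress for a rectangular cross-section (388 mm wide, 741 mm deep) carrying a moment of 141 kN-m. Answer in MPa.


I = b * h^3 / 12 = 388 * 741^3 / 12 = 13155431679.0 mm^4
y = h / 2 = 741 / 2 = 370.5 mm
M = 141 kN-m = 141000000.0 N-mm
sigma = M * y / I = 141000000.0 * 370.5 / 13155431679.0
= 3.97 MPa

3.97 MPa


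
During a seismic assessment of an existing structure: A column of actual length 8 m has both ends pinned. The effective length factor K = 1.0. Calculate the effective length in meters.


L_eff = K * L
= 1.0 * 8
= 8.0 m

8.0 m


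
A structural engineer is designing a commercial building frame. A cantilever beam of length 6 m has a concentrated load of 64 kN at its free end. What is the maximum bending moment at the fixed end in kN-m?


For a cantilever with a point load at the free end:
M_max = P * L = 64 * 6 = 384 kN-m

384 kN-m


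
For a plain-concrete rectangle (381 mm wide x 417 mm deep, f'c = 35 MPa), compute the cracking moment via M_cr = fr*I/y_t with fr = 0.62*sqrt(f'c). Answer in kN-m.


fr = 0.62 * sqrt(35) = 0.62 * 5.9161 = 3.668 MPa
I = 381 * 417^3 / 12 = 2302246887.75 mm^4
y_t = 208.5 mm
M_cr = fr * I / y_t = 3.668 * 2302246887.75 / 208.5 N-mm
= 40.5015 kN-m

40.5015 kN-m


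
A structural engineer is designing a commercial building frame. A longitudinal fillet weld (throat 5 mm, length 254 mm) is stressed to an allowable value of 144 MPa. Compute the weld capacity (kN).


Strength = throat * length * allowable stress
= 5 * 254 * 144 N
= 182880 N
= 182.88 kN

182.88 kN


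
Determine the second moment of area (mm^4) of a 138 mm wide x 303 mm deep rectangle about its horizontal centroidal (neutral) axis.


I = b * h^3 / 12
= 138 * 303^3 / 12
= 138 * 27818127 / 12
= 319908460.5 mm^4

319908460.5 mm^4


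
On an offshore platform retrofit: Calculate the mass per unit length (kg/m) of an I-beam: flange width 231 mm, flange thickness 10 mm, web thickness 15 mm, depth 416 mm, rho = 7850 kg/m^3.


A_flanges = 2 * 231 * 10 = 4620 mm^2
A_web = (416 - 2 * 10) * 15 = 5940 mm^2
A_total = 4620 + 5940 = 10560 mm^2 = 0.010560 m^2
Weight = rho * A = 7850 * 0.010560 = 82.896 kg/m

82.896 kg/m


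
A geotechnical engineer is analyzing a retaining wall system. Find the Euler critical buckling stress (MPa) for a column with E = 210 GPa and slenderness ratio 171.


sigma_cr = pi^2 * E / lambda^2
= 9.8696 * 210000.0 / 171^2
= 9.8696 * 210000.0 / 29241
= 70.8805 MPa

70.8805 MPa


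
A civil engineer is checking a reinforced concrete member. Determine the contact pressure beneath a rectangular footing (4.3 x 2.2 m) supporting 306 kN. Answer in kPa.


A = 4.3 * 2.2 = 9.46 m^2
q = P / A = 306 / 9.46
= 32.3467 kPa

32.3467 kPa


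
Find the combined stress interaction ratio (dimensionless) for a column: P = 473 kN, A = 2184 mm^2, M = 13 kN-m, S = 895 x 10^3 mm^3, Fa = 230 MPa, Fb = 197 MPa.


f_a = P / A = 473000.0 / 2184 = 216.5751 MPa
f_b = M / S = 13000000.0 / 895000.0 = 14.5251 MPa
Ratio = f_a / Fa + f_b / Fb
= 216.5751 / 230 + 14.5251 / 197
= 1.0154 (dimensionless)

1.0154 (dimensionless)


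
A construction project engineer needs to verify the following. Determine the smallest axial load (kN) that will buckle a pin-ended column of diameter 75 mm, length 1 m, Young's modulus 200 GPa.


I = pi * d^4 / 64 = 1553155.55 mm^4
L = 1000.0 mm
P_cr = pi^2 * E * I / L^2
= 9.8696 * 200000.0 * 1553155.55 / 1000.0^2
= 3065806.17 N = 3065.8062 kN

3065.8062 kN


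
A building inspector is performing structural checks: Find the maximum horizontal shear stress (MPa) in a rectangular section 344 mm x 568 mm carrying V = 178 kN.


A = b * h = 344 * 568 = 195392 mm^2
V = 178 kN = 178000.0 N
tau_max = 1.5 * V / A = 1.5 * 178000.0 / 195392
= 1.3665 MPa

1.3665 MPa


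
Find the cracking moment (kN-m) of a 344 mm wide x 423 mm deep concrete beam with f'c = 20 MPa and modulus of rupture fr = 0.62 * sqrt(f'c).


fr = 0.62 * sqrt(20) = 0.62 * 4.4721 = 2.7727 MPa
I = 344 * 423^3 / 12 = 2169693054.0 mm^4
y_t = 211.5 mm
M_cr = fr * I / y_t = 2.7727 * 2169693054.0 / 211.5 N-mm
= 28.4443 kN-m

28.4443 kN-m


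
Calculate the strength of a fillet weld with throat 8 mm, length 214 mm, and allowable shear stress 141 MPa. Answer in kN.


Strength = throat * length * allowable stress
= 8 * 214 * 141 N
= 241392 N
= 241.39 kN

241.39 kN


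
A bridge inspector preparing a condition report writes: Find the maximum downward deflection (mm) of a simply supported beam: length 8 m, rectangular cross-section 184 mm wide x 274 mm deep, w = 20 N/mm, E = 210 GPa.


I = 184 * 274^3 / 12 = 315419301.33 mm^4
L = 8000.0 mm, w = 20 N/mm, E = 210000.0 MPa
delta = 5 * w * L^4 / (384 * E * I)
= 5 * 20 * 8000.0^4 / (384 * 210000.0 * 315419301.33)
= 16.1035 mm

16.1035 mm


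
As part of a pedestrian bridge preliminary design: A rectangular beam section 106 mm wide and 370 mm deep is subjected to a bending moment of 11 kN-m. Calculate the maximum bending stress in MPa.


I = b * h^3 / 12 = 106 * 370^3 / 12 = 447434833.33 mm^4
y = h / 2 = 370 / 2 = 185.0 mm
M = 11 kN-m = 11000000.0 N-mm
sigma = M * y / I = 11000000.0 * 185.0 / 447434833.33
= 4.55 MPa

4.55 MPa
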